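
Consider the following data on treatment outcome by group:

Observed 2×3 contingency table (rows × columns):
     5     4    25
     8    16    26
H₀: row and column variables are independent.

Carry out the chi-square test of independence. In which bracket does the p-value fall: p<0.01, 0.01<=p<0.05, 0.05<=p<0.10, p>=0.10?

Row totals [34, 50], col totals [13, 20, 51], n=84
χ² = (5−5.26)²/5.26 + (4−8.10)²/8.10 + (25−20.64)²/20.64 + (8−7.74)²/7.74 + (16−11.90)²/11.90 + (26−30.36)²/30.36 = 5.0474
df = 2
p-value (upper-tail) = 0.08016
→ bracket: 0.05<=p<0.10

p-value bracket: 0.05<=p<0.10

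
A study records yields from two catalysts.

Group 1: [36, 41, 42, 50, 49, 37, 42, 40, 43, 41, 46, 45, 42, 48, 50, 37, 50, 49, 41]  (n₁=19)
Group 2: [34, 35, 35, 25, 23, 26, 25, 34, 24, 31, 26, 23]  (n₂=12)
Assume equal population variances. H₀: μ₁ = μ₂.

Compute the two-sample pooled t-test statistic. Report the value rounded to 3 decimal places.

x̄₁=43.632, s₁=4.681, n₁=19
x̄₂=28.417, s₂=4.944, n₂=12
s_p² = [18·4.681² + 11·4.944²]/29 = 22.8737
SE = √(s_p²·(1/19+1/12)) = 1.7635
t = (43.632−28.417)/1.7635 = 8.6276
df = 29

test statistic = 8.628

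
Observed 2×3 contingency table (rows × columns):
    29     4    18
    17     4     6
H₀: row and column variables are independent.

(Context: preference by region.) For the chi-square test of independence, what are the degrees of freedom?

df = (r−1)(c−1) = (2−1)·(3−1) = 2

degrees of freedom = 2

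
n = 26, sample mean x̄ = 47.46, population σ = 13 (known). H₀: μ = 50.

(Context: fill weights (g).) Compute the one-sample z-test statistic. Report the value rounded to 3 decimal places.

test statistic = -0.996

SE = σ/√n = 13/√26 = 2.5495
z = (x̄−μ₀)/SE = (47.46−50)/2.5495 = -0.9963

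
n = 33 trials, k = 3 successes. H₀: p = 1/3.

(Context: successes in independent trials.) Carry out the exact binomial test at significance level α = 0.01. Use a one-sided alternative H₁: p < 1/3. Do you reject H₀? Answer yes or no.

reject H₀: yes

Exact binomial: n=33, k=3, p₀=1/3=0.3333
P(X≤3) from Σ C(n,i)·p₀^i·(1−p₀)^(n−i)
p-value (one-sided, H₁ less) = 0.00128
At α=0.01: p < α → reject H₀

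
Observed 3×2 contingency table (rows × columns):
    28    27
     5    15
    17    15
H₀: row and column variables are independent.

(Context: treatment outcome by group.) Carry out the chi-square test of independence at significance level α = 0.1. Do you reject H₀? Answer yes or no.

reject H₀: yes

Row totals [55, 20, 32], col totals [50, 57], n=107
χ² = (28−25.70)²/25.70 + (27−29.30)²/29.30 + (5−9.35)²/9.35 + (15−10.65)²/10.65 + (17−14.95)²/14.95 + (15−17.05)²/17.05 = 4.7054
df = 2
p-value (upper-tail) = 0.09511
At α=0.1: p < α → reject H₀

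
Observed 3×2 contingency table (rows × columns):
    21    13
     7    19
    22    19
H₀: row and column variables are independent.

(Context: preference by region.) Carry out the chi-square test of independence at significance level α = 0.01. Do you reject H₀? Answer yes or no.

Row totals [34, 26, 41], col totals [50, 51], n=101
χ² = (21−16.83)²/16.83 + (13−17.17)²/17.17 + (7−12.87)²/12.87 + (19−13.13)²/13.13 + (22−20.30)²/20.30 + (19−20.70)²/20.70 = 7.6312
df = 2
p-value (upper-tail) = 0.02202
At α=0.01: p ≥ α → fail to reject H₀

reject H₀: no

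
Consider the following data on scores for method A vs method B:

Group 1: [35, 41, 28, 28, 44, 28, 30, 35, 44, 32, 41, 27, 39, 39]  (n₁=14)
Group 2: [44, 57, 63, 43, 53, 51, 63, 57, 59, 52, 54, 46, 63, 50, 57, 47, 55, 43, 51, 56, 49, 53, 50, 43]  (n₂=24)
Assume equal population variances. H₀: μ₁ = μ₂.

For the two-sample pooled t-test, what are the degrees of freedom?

degrees of freedom = 36

df = n₁ + n₂ − 2 = 14 + 24 − 2 = 36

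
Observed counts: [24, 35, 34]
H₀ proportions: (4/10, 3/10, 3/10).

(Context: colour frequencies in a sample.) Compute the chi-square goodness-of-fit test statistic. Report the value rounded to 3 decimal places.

n = 93; E_i = n·p_i = [37.20, 27.90, 27.90]
χ² = (24−37.20)²/37.20 + (35−27.90)²/27.90 + (34−27.90)²/27.90 = 7.8244
df = 2

test statistic = 7.824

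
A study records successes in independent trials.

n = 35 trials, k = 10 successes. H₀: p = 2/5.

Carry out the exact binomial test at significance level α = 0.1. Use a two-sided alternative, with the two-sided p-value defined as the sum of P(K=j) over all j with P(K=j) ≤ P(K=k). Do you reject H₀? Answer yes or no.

reject H₀: no

Exact binomial: n=35, k=10, p₀=2/5=0.4000
P(X=j) = C(n,j)·p₀^j·(1−p₀)^(n−j); p = Σ P(X=j) over j with P(X=j) ≤ P(X=10)
p-value (two-sided) = 0.22657
At α=0.1: p ≥ α → fail to reject H₀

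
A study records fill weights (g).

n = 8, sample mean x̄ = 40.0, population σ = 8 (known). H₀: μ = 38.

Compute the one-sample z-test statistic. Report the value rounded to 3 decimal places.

test statistic = 0.707

SE = σ/√n = 8/√8 = 2.8284
z = (x̄−μ₀)/SE = (40.0−38)/2.8284 = 0.7071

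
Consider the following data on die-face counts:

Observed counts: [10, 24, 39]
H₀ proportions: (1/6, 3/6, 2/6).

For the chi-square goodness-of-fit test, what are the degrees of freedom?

degrees of freedom = 2

df = k − 1 = 3 − 1 = 2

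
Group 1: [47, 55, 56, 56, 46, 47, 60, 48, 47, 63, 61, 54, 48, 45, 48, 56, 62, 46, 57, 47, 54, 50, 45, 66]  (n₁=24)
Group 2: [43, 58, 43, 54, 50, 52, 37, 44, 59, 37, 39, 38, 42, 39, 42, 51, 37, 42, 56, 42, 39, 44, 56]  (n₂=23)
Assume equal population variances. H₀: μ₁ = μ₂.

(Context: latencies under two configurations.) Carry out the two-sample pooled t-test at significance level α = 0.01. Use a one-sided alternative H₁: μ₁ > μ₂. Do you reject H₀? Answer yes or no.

x̄₁=52.667, s₁=6.472, n₁=24
x̄₂=45.391, s₂=7.353, n₂=23
s_p² = [23·6.472² + 22·7.353²]/45 = 47.8403
SE = √(s_p²·(1/24+1/23)) = 2.0183
t = (52.667−45.391)/2.0183 = 3.6048
df = 45
p-value (one-sided, H₁ greater) = 0.00039
At α=0.01: p < α → reject H₀

reject H₀: yes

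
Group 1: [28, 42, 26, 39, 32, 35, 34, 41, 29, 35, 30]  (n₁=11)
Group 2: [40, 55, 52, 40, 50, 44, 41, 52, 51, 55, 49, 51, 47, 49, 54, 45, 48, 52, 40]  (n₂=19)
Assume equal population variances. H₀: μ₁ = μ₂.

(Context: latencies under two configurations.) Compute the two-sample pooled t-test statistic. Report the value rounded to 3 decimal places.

test statistic = -7.327

x̄₁=33.727, s₁=5.331, n₁=11
x̄₂=48.158, s₂=5.124, n₂=19
s_p² = [10·5.331² + 18·5.124²]/28 = 27.0253
SE = √(s_p²·(1/11+1/19)) = 1.9696
t = (33.727−48.158)/1.9696 = -7.3268
df = 28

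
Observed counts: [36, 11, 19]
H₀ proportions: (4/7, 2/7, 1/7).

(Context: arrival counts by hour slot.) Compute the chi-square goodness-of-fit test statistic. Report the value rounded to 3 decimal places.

n = 66; E_i = n·p_i = [37.71, 18.86, 9.43]
χ² = (36−37.71)²/37.71 + (11−18.86)²/18.86 + (19−9.43)²/9.43 = 13.0682
df = 2

test statistic = 13.068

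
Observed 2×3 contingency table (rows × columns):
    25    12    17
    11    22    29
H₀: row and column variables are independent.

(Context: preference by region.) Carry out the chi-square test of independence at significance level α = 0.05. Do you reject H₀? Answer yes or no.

reject H₀: yes

Row totals [54, 62], col totals [36, 34, 46], n=116
χ² = (25−16.76)²/16.76 + (12−15.83)²/15.83 + (17−21.41)²/21.41 + (11−19.24)²/19.24 + (22−18.17)²/18.17 + (29−24.59)²/24.59 = 11.0167
df = 2
p-value (upper-tail) = 0.00405
At α=0.05: p < α → reject H₀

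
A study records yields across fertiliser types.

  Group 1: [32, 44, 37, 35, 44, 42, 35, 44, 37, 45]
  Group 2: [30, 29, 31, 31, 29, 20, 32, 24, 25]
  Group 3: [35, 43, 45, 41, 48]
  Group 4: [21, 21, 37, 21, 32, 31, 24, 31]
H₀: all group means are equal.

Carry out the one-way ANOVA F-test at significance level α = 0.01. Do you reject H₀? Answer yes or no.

reject H₀: yes

Group means [39.50, 27.89, 42.40, 27.25], grand mean 33.625
SSB = Σnᵢ(x̄ᵢ−x̄)² = 1351.411; SSW = ΣΣ(x−x̄ᵢ)² = 704.089
MSB = 1351.411/3 = 450.4704; MSW = 704.089/28 = 25.1460
F = MSB/MSW = 17.9142
df = (3, 28)
p-value (upper-tail) = 0.00000
At α=0.01: p < α → reject H₀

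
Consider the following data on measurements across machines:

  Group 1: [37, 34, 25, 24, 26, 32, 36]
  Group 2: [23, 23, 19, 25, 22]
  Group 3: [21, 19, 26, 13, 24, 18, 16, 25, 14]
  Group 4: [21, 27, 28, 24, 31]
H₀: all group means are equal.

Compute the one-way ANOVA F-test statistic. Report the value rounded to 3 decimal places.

Group means [30.57, 22.40, 19.56, 26.20], grand mean 24.346
SSB = Σnᵢ(x̄ᵢ−x̄)² = 513.948; SSW = ΣΣ(x−x̄ᵢ)² = 439.937
MSB = 513.948/3 = 171.3160; MSW = 439.937/22 = 19.9971
F = MSB/MSW = 8.5670
df = (3, 22)

test statistic = 8.567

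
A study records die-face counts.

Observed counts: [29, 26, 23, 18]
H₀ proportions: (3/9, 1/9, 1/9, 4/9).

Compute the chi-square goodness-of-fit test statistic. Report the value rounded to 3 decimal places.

test statistic = 50.844

n = 96; E_i = n·p_i = [32.00, 10.67, 10.67, 42.67]
χ² = (29−32.00)²/32.00 + (26−10.67)²/10.67 + (23−10.67)²/10.67 + (18−42.67)²/42.67 = 50.8438
df = 3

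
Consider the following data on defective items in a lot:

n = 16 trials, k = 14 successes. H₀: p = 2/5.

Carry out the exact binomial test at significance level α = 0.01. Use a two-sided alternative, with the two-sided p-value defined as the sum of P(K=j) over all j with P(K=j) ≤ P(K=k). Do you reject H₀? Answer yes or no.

reject H₀: yes

Exact binomial: n=16, k=14, p₀=2/5=0.4000
P(X=j) = C(n,j)·p₀^j·(1−p₀)^(n−j); p = Σ P(X=j) over j with P(X=j) ≤ P(X=14)
p-value (two-sided) = 0.00013
At α=0.01: p < α → reject H₀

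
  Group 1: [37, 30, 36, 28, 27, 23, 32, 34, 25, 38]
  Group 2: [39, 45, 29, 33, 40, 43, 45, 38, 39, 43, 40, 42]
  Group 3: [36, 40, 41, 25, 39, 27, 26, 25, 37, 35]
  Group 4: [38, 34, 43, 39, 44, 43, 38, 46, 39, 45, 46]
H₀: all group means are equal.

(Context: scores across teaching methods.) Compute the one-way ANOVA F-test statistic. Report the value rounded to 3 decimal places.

test statistic = 9.980

Group means [31.00, 39.67, 33.10, 41.36], grand mean 36.558
SSB = Σnᵢ(x̄ᵢ−x̄)² = 798.493; SSW = ΣΣ(x−x̄ᵢ)² = 1040.112
MSB = 798.493/3 = 266.1642; MSW = 1040.112/39 = 26.6695
F = MSB/MSW = 9.9801
df = (3, 39)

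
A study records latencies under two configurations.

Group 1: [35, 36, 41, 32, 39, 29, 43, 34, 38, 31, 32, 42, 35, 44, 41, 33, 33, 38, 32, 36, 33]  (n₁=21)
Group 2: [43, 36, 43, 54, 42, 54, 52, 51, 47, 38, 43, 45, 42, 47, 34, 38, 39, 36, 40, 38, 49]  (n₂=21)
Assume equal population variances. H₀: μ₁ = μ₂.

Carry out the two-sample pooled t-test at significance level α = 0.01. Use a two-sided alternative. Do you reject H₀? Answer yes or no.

x̄₁=36.048, s₁=4.307, n₁=21
x̄₂=43.381, s₂=6.070, n₂=21
s_p² = [20·4.307² + 20·6.070²]/40 = 27.6976
SE = √(s_p²·(1/21+1/21)) = 1.6242
t = (36.048−43.381)/1.6242 = -4.5152
df = 40
p-value (two-sided) = 0.00005
At α=0.01: p < α → reject H₀

reject H₀: yes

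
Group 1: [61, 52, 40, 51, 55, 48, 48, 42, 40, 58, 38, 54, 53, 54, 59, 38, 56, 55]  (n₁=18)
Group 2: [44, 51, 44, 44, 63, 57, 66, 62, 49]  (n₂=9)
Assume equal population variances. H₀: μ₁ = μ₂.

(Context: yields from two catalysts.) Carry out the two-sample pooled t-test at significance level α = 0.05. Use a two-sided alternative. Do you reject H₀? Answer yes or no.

reject H₀: no

x̄₁=50.111, s₁=7.506, n₁=18
x̄₂=53.333, s₂=8.860, n₂=9
s_p² = [17·7.506² + 8·8.860²]/25 = 63.4311
SE = √(s_p²·(1/18+1/9)) = 3.2514
t = (50.111−53.333)/3.2514 = -0.9910
df = 25
p-value (two-sided) = 0.33117
At α=0.05: p ≥ α → fail to reject H₀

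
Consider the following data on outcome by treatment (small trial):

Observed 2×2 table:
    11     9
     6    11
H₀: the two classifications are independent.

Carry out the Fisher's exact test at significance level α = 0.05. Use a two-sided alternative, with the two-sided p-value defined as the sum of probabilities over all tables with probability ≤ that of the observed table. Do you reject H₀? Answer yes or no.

Margins: r₁=20, r₂=17, c₁=17, c₂=20, n=37
p_obs = C(20,11)·C(17,6)/C(37,17); sum pmf over tables with pmf ≤ p_obs
p-value (two-sided) = 0.32485
At α=0.05: p ≥ α → fail to reject H₀

reject H₀: no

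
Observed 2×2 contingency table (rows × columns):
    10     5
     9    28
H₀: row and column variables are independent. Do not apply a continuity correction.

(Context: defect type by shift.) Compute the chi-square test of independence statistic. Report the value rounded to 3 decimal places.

Row totals [15, 37], col totals [19, 33], n=52
χ² = (10−5.48)²/5.48 + (5−9.52)²/9.52 + (9−13.52)²/13.52 + (28−23.48)²/23.48 = 8.2524
df = 1

test statistic = 8.252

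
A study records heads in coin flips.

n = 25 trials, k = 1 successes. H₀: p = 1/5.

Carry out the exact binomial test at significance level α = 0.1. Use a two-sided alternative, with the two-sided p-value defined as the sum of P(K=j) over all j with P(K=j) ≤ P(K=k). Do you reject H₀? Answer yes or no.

reject H₀: yes

Exact binomial: n=25, k=1, p₀=1/5=0.2000
P(X=j) = C(n,j)·p₀^j·(1−p₀)^(n−j); p = Σ P(X=j) over j with P(X=j) ≤ P(X=1)
p-value (two-sided) = 0.04472
At α=0.1: p < α → reject H₀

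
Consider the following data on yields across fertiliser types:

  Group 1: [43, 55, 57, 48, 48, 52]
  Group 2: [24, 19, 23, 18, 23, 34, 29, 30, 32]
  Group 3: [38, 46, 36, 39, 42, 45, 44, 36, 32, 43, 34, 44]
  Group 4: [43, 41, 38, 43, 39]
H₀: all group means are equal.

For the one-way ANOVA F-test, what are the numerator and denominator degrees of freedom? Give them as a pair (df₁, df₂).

degrees of freedom = [3, 28]

k = 4 groups, N = 32 total
df = (k−1, N−k) = (4−1, 32−4) = (3, 28)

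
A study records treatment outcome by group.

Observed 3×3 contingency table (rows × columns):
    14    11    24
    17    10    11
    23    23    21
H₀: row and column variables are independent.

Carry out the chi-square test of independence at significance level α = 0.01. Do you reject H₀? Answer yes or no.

reject H₀: no

Row totals [49, 38, 67], col totals [54, 44, 56], n=154
χ² = (14−17.18)²/17.18 + (11−14.00)²/14.00 + (24−17.82)²/17.82 + (17−13.32)²/13.32 + (10−10.86)²/10.86 + (11−13.82)²/13.82 + (23−23.49)²/23.49 + (23−19.14)²/19.14 + (21−24.36)²/24.36 = 6.2849
df = 4
p-value (upper-tail) = 0.17886
At α=0.01: p ≥ α → fail to reject H₀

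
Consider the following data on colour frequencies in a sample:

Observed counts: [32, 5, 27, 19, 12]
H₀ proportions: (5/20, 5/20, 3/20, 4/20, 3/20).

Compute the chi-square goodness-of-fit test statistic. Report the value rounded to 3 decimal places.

test statistic = 29.432

n = 95; E_i = n·p_i = [23.75, 23.75, 14.25, 19.00, 14.25]
χ² = (32−23.75)²/23.75 + (5−23.75)²/23.75 + (27−14.25)²/14.25 + (19−19.00)²/19.00 + (12−14.25)²/14.25 = 29.4316
df = 4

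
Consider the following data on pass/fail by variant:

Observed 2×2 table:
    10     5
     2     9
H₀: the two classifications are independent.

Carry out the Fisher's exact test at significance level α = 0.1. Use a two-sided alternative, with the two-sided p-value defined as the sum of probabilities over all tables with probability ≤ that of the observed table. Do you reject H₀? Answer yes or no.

Margins: r₁=15, r₂=11, c₁=12, c₂=14, n=26
p_obs = C(15,10)·C(11,2)/C(26,12); sum pmf over tables with pmf ≤ p_obs
p-value (two-sided) = 0.02142
At α=0.1: p < α → reject H₀

reject H₀: yes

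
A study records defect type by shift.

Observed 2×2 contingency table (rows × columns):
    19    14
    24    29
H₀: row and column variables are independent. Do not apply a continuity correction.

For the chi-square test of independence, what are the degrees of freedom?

degrees of freedom = 1

df = (r−1)(c−1) = (2−1)·(2−1) = 1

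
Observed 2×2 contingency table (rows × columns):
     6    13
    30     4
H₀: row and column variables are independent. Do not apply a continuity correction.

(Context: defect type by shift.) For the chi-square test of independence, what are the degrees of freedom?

degrees of freedom = 1

df = (r−1)(c−1) = (2−1)·(2−1) = 1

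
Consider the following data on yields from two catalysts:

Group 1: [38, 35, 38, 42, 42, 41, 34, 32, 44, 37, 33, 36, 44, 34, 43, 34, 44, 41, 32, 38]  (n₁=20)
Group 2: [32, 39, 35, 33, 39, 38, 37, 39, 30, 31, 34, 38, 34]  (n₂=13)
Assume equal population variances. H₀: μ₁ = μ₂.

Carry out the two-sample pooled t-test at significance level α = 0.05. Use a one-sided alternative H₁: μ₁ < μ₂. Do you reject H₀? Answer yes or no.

reject H₀: no

x̄₁=38.100, s₁=4.241, n₁=20
x̄₂=35.308, s₂=3.225, n₂=13
s_p² = [19·4.241² + 12·3.225²]/31 = 15.0506
SE = √(s_p²·(1/20+1/13)) = 1.3821
t = (38.100−35.308)/1.3821 = 2.0203
df = 31
p-value (one-sided, H₁ less) = 0.97397
At α=0.05: p ≥ α → fail to reject H₀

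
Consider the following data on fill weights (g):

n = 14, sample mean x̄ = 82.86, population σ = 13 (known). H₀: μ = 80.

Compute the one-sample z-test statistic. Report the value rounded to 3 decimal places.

test statistic = 0.823

SE = σ/√n = 13/√14 = 3.4744
z = (x̄−μ₀)/SE = (82.86−80)/3.4744 = 0.8232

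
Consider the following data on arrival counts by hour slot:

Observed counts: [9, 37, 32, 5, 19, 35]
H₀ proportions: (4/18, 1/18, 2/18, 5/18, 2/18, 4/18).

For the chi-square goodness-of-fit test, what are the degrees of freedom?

df = k − 1 = 6 − 1 = 5

degrees of freedom = 5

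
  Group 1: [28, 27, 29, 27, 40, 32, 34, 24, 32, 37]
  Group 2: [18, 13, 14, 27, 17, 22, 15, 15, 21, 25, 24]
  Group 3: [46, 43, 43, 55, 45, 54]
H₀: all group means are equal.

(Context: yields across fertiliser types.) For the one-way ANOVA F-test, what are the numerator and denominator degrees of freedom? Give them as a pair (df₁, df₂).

degrees of freedom = [2, 24]

k = 3 groups, N = 27 total
df = (k−1, N−k) = (3−1, 27−3) = (2, 24)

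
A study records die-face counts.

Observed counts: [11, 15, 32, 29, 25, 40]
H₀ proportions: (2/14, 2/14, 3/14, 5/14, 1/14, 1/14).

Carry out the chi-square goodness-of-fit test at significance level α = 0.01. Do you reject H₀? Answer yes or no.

reject H₀: yes

n = 152; E_i = n·p_i = [21.71, 21.71, 32.57, 54.29, 10.86, 10.86]
χ² = (11−21.71)²/21.71 + (15−21.71)²/21.71 + (32−32.57)²/32.57 + (29−54.29)²/54.29 + (25−10.86)²/10.86 + (40−10.86)²/10.86 = 115.7991
df = 5
p-value (upper-tail) = 0.00000
At α=0.01: p < α → reject H₀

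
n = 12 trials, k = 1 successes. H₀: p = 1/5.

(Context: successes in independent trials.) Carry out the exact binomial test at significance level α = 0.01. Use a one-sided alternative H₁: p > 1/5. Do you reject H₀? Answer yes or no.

Exact binomial: n=12, k=1, p₀=1/5=0.2000
P(X≥1) from Σ C(n,i)·p₀^i·(1−p₀)^(n−i)
p-value (one-sided, H₁ greater) = 0.93128
At α=0.01: p ≥ α → fail to reject H₀

reject H₀: no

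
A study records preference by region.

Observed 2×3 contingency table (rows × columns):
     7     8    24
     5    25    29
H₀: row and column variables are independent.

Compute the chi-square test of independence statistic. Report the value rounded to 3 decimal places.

test statistic = 5.719

Row totals [39, 59], col totals [12, 33, 53], n=98
χ² = (7−4.78)²/4.78 + (8−13.13)²/13.13 + (24−21.09)²/21.09 + (5−7.22)²/7.22 + (25−19.87)²/19.87 + (29−31.91)²/31.91 = 5.7192
df = 2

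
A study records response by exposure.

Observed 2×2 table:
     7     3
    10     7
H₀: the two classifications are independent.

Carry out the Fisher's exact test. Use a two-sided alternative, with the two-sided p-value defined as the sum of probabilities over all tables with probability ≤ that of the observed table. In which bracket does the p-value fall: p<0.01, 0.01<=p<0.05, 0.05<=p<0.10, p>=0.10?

p-value bracket: p>=0.10

Margins: r₁=10, r₂=17, c₁=17, c₂=10, n=27
p_obs = C(10,7)·C(17,10)/C(27,17); sum pmf over tables with pmf ≤ p_obs
p-value (two-sided) = 0.69193
→ bracket: p>=0.10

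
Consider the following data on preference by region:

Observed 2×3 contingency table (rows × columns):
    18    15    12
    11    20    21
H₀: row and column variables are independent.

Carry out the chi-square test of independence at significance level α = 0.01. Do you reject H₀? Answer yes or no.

Row totals [45, 52], col totals [29, 35, 33], n=97
χ² = (18−13.45)²/13.45 + (15−16.24)²/16.24 + (12−15.31)²/15.31 + (11−15.55)²/15.55 + (20−18.76)²/18.76 + (21−17.69)²/17.69 = 4.3761
df = 2
p-value (upper-tail) = 0.11213
At α=0.01: p ≥ α → fail to reject H₀

reject H₀: no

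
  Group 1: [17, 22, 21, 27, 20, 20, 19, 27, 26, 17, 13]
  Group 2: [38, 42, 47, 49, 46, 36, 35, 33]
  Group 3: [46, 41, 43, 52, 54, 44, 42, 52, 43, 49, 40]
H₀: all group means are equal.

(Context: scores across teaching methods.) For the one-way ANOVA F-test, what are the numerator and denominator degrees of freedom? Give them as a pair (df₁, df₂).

degrees of freedom = [2, 27]

k = 3 groups, N = 30 total
df = (k−1, N−k) = (3−1, 30−3) = (2, 27)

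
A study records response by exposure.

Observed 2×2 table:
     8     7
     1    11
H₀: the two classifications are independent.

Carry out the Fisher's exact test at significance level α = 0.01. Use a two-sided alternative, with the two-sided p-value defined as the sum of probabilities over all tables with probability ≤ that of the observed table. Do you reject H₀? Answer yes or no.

reject H₀: no

Margins: r₁=15, r₂=12, c₁=9, c₂=18, n=27
p_obs = C(15,8)·C(12,1)/C(27,9); sum pmf over tables with pmf ≤ p_obs
p-value (two-sided) = 0.01918
At α=0.01: p ≥ α → fail to reject H₀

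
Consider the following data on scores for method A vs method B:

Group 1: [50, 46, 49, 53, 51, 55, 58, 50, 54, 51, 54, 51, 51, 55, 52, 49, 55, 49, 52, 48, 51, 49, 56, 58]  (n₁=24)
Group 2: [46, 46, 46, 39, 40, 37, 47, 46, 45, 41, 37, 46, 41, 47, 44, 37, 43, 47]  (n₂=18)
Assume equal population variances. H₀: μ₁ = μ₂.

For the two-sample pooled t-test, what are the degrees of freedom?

degrees of freedom = 40

df = n₁ + n₂ − 2 = 24 + 18 − 2 = 40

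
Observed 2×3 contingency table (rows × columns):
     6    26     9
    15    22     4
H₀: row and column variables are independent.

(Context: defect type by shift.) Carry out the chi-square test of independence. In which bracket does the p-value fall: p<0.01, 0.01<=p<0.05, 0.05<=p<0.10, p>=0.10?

p-value bracket: 0.01<=p<0.05

Row totals [41, 41], col totals [21, 48, 13], n=82
χ² = (6−10.50)²/10.50 + (26−24.00)²/24.00 + (9−6.50)²/6.50 + (15−10.50)²/10.50 + (22−24.00)²/24.00 + (4−6.50)²/6.50 = 6.1136
df = 2
p-value (upper-tail) = 0.04704
→ bracket: 0.01<=p<0.05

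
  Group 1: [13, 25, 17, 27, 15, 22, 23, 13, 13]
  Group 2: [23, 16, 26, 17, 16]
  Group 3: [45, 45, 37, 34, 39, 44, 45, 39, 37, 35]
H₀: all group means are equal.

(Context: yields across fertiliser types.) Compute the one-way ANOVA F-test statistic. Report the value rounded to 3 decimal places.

test statistic = 53.104

Group means [18.67, 19.60, 40.00], grand mean 27.750
SSB = Σnᵢ(x̄ᵢ−x̄)² = 2575.300; SSW = ΣΣ(x−x̄ᵢ)² = 509.200
MSB = 2575.300/2 = 1287.6500; MSW = 509.200/21 = 24.2476
F = MSB/MSW = 53.1042
df = (2, 21)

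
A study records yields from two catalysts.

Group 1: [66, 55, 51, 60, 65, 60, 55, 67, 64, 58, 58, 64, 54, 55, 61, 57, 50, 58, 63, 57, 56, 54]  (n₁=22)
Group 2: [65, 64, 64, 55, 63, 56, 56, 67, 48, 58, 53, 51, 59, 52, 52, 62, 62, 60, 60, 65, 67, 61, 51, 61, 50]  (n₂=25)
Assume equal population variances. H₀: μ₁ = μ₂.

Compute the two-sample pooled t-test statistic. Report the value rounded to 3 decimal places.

test statistic = 0.042

x̄₁=58.545, s₁=4.778, n₁=22
x̄₂=58.480, s₂=5.724, n₂=25
s_p² = [21·4.778² + 24·5.724²]/45 = 28.1265
SE = √(s_p²·(1/22+1/25)) = 1.5503
t = (58.545−58.480)/1.5503 = 0.0422
df = 45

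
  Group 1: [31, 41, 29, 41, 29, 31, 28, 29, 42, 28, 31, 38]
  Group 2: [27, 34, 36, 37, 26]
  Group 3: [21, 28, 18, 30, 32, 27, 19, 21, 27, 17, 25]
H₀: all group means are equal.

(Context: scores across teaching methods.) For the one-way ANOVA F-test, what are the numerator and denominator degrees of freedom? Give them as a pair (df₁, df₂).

k = 3 groups, N = 28 total
df = (k−1, N−k) = (3−1, 28−3) = (2, 25)

degrees of freedom = [2, 25]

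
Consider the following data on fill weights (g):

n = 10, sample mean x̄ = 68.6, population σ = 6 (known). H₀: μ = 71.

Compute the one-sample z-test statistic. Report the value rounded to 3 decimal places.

test statistic = -1.265

SE = σ/√n = 6/√10 = 1.8974
z = (x̄−μ₀)/SE = (68.6−71)/1.8974 = -1.2649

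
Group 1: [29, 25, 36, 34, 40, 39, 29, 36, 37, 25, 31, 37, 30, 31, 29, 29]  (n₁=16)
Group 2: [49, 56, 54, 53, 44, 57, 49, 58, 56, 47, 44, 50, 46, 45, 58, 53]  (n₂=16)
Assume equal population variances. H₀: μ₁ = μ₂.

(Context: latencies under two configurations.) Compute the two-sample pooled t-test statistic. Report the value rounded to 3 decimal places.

test statistic = -10.883

x̄₁=32.312, s₁=4.743, n₁=16
x̄₂=51.188, s₂=5.063, n₂=16
s_p² = [15·4.743² + 15·5.063²]/30 = 24.0625
SE = √(s_p²·(1/16+1/16)) = 1.7343
t = (32.312−51.188)/1.7343 = -10.8833
df = 30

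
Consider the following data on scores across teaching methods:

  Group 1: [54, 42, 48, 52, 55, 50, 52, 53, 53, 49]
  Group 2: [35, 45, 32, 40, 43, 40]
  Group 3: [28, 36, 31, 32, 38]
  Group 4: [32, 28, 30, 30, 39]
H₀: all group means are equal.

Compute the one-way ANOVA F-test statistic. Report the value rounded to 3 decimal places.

Group means [50.80, 39.17, 33.00, 31.80], grand mean 41.038
SSB = Σnᵢ(x̄ᵢ−x̄)² = 1723.728; SSW = ΣΣ(x−x̄ᵢ)² = 385.233
MSB = 1723.728/3 = 574.5761; MSW = 385.233/22 = 17.5106
F = MSB/MSW = 32.8130
df = (3, 22)

test statistic = 32.813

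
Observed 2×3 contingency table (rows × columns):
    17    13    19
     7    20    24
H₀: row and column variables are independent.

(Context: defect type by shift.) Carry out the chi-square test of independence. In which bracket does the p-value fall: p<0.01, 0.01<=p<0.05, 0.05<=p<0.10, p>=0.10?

p-value bracket: 0.01<=p<0.05

Row totals [49, 51], col totals [24, 33, 43], n=100
χ² = (17−11.76)²/11.76 + (13−16.17)²/16.17 + (19−21.07)²/21.07 + (7−12.24)²/12.24 + (20−16.83)²/16.83 + (24−21.93)²/21.93 = 6.1954
df = 2
p-value (upper-tail) = 0.04515
→ bracket: 0.01<=p<0.05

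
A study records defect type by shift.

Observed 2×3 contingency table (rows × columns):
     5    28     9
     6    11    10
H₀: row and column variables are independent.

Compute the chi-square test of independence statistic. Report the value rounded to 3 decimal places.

test statistic = 4.506

Row totals [42, 27], col totals [11, 39, 19], n=69
χ² = (5−6.70)²/6.70 + (28−23.74)²/23.74 + (9−11.57)²/11.57 + (6−4.30)²/4.30 + (11−15.26)²/15.26 + (10−7.43)²/7.43 = 4.5059
df = 2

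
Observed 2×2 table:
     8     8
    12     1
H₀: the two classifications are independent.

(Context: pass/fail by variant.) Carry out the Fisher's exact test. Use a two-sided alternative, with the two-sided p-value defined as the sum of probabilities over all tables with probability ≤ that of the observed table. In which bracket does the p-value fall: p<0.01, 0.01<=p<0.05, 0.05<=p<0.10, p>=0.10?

Margins: r₁=16, r₂=13, c₁=20, c₂=9, n=29
p_obs = C(16,8)·C(13,12)/C(29,20); sum pmf over tables with pmf ≤ p_obs
p-value (two-sided) = 0.01998
→ bracket: 0.01<=p<0.05

p-value bracket: 0.01<=p<0.05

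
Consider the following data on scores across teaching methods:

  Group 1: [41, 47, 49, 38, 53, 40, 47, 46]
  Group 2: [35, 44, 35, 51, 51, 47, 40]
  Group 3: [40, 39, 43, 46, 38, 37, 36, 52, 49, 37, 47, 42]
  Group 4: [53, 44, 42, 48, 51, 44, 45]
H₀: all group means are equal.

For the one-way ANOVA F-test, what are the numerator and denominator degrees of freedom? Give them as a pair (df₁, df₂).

k = 4 groups, N = 34 total
df = (k−1, N−k) = (4−1, 34−4) = (3, 30)

degrees of freedom = [3, 30]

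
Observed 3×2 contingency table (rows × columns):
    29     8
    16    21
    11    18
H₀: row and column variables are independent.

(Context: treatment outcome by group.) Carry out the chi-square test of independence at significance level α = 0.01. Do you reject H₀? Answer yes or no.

Row totals [37, 37, 29], col totals [56, 47], n=103
χ² = (29−20.12)²/20.12 + (8−16.88)²/16.88 + (16−20.12)²/20.12 + (21−16.88)²/16.88 + (11−15.77)²/15.77 + (18−13.23)²/13.23 = 13.6017
df = 2
p-value (upper-tail) = 0.00111
At α=0.01: p < α → reject H₀

reject H₀: yes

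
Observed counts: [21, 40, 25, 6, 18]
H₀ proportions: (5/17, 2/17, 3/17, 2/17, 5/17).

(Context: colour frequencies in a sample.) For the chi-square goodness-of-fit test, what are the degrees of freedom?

degrees of freedom = 4

df = k − 1 = 5 − 1 = 4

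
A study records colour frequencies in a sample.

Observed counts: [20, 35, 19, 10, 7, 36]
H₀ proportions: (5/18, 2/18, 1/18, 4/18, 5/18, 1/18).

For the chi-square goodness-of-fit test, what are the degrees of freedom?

degrees of freedom = 5

df = k − 1 = 6 − 1 = 5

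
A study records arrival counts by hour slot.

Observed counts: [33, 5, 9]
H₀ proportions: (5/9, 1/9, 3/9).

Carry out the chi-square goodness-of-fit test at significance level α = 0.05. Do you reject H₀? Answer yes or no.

reject H₀: no

n = 47; E_i = n·p_i = [26.11, 5.22, 15.67]
χ² = (33−26.11)²/26.11 + (5−5.22)²/5.22 + (9−15.67)²/15.67 = 4.6638
df = 2
p-value (upper-tail) = 0.09711
At α=0.05: p ≥ α → fail to reject H₀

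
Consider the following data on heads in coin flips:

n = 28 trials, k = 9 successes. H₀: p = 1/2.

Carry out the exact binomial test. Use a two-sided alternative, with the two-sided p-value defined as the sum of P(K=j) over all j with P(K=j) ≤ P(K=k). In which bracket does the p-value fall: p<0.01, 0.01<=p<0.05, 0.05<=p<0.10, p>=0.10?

p-value bracket: 0.05<=p<0.10

Exact binomial: n=28, k=9, p₀=1/2=0.5000
P(X=j) = C(n,j)·p₀^j·(1−p₀)^(n−j); p = Σ P(X=j) over j with P(X=j) ≤ P(X=9)
p-value (two-sided) = 0.08716
→ bracket: 0.05<=p<0.10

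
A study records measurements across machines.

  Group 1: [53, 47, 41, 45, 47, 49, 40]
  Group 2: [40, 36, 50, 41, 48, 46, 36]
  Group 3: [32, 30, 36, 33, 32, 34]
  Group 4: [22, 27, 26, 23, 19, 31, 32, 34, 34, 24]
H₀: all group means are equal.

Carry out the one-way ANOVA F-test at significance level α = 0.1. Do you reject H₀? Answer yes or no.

Group means [46.00, 42.43, 32.83, 27.20], grand mean 36.267
SSB = Σnᵢ(x̄ᵢ−x̄)² = 1821.719; SSW = ΣΣ(x−x̄ᵢ)² = 588.148
MSB = 1821.719/3 = 607.2397; MSW = 588.148/26 = 22.6211
F = MSB/MSW = 26.8440
df = (3, 26)
p-value (upper-tail) = 0.00000
At α=0.1: p < α → reject H₀

reject H₀: yes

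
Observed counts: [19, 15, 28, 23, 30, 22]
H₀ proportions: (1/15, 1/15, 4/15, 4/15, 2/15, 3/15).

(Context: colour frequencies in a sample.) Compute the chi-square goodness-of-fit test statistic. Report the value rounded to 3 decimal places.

test statistic = 30.035

n = 137; E_i = n·p_i = [9.13, 9.13, 36.53, 36.53, 18.27, 27.40]
χ² = (19−9.13)²/9.13 + (15−9.13)²/9.13 + (28−36.53)²/36.53 + (23−36.53)²/36.53 + (30−18.27)²/18.27 + (22−27.40)²/27.40 = 30.0347
df = 5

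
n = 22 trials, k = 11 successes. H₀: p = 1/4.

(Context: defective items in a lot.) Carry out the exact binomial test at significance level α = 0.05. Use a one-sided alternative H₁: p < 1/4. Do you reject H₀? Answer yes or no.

Exact binomial: n=22, k=11, p₀=1/4=0.2500
P(X≤11) from Σ C(n,i)·p₀^i·(1−p₀)^(n−i)
p-value (one-sided, H₁ less) = 0.99713
At α=0.05: p ≥ α → fail to reject H₀

reject H₀: no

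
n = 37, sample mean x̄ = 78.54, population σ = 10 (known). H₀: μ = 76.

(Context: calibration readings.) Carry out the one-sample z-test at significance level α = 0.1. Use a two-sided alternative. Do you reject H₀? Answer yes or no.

reject H₀: no

SE = σ/√n = 10/√37 = 1.6440
z = (x̄−μ₀)/SE = (78.54−76)/1.6440 = 1.5450
p-value (two-sided) = 0.12234
At α=0.1: p ≥ α → fail to reject H₀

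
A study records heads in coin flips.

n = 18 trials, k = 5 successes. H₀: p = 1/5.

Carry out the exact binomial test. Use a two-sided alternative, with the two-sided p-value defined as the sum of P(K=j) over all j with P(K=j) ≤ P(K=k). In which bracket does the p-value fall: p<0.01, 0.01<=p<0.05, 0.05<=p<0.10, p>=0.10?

p-value bracket: p>=0.10

Exact binomial: n=18, k=5, p₀=1/5=0.2000
P(X=j) = C(n,j)·p₀^j·(1−p₀)^(n−j); p = Σ P(X=j) over j with P(X=j) ≤ P(X=5)
p-value (two-sided) = 0.38273
→ bracket: p>=0.10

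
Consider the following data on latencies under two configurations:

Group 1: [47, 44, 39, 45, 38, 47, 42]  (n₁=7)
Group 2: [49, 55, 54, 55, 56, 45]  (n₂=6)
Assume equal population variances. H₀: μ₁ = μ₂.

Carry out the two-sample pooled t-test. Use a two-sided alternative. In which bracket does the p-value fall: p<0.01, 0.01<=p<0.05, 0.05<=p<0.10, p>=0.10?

x̄₁=43.143, s₁=3.625, n₁=7
x̄₂=52.333, s₂=4.367, n₂=6
s_p² = [6·3.625² + 5·4.367²]/11 = 15.8355
SE = √(s_p²·(1/7+1/6)) = 2.2139
t = (43.143−52.333)/2.2139 = -4.1512
df = 11
p-value (two-sided) = 0.00161
→ bracket: p<0.01

p-value bracket: p<0.01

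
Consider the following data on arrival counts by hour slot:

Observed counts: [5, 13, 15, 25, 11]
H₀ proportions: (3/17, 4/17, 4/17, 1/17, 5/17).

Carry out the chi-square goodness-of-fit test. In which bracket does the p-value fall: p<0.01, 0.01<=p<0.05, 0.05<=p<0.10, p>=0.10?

n = 69; E_i = n·p_i = [12.18, 16.24, 16.24, 4.06, 20.29]
χ² = (5−12.18)²/12.18 + (13−16.24)²/16.24 + (15−16.24)²/16.24 + (25−4.06)²/4.06 + (11−20.29)²/20.29 = 117.2691
df = 4
p-value (upper-tail) = 0.00000
→ bracket: p<0.01

p-value bracket: p<0.01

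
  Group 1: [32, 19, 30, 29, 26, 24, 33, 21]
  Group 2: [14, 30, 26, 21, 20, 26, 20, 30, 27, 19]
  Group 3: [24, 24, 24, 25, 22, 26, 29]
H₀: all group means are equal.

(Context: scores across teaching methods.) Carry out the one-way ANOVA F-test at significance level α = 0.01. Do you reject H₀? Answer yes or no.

Group means [26.75, 23.30, 24.86], grand mean 24.840
SSB = Σnᵢ(x̄ᵢ−x̄)² = 52.903; SSW = ΣΣ(x−x̄ᵢ)² = 462.457
MSB = 52.903/2 = 26.4514; MSW = 462.457/22 = 21.0208
F = MSB/MSW = 1.2583
df = (2, 22)
p-value (upper-tail) = 0.30379
At α=0.01: p ≥ α → fail to reject H₀

reject H₀: no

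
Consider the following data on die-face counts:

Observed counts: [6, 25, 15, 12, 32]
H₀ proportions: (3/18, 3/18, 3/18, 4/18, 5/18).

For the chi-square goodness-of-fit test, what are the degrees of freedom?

degrees of freedom = 4

df = k − 1 = 5 − 1 = 4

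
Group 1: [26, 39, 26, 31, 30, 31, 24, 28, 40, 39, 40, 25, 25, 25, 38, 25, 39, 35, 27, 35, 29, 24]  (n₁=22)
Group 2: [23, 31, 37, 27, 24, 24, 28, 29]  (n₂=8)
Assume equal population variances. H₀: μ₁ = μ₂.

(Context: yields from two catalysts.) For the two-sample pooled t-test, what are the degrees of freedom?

degrees of freedom = 28

df = n₁ + n₂ − 2 = 22 + 8 − 2 = 28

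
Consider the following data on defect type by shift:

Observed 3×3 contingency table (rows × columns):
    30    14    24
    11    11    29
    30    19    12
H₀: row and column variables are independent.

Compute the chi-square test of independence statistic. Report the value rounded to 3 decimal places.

Row totals [68, 51, 61], col totals [71, 44, 65], n=180
χ² = (30−26.82)²/26.82 + (14−16.62)²/16.62 + (24−24.56)²/24.56 + (11−20.12)²/20.12 + (11−12.47)²/12.47 + (29−18.42)²/18.42 + (30−24.06)²/24.06 + (19−14.91)²/14.91 + (12−22.03)²/22.03 = 18.3408
df = 4

test statistic = 18.341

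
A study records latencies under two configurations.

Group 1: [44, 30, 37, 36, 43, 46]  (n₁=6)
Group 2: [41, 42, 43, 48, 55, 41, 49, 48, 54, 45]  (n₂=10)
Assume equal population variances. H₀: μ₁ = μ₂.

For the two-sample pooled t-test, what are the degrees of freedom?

df = n₁ + n₂ − 2 = 6 + 10 − 2 = 14

degrees of freedom = 14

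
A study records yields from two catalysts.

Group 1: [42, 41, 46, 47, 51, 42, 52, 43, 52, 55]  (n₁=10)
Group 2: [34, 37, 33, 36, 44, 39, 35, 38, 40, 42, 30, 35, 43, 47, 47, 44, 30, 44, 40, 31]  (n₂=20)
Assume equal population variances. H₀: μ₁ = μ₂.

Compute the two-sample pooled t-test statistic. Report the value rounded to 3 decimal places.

test statistic = 4.205

x̄₁=47.100, s₁=5.087, n₁=10
x̄₂=38.450, s₂=5.414, n₂=20
s_p² = [9·5.087² + 19·5.414²]/28 = 28.2089
SE = √(s_p²·(1/10+1/20)) = 2.0570
t = (47.100−38.450)/2.0570 = 4.2051
df = 28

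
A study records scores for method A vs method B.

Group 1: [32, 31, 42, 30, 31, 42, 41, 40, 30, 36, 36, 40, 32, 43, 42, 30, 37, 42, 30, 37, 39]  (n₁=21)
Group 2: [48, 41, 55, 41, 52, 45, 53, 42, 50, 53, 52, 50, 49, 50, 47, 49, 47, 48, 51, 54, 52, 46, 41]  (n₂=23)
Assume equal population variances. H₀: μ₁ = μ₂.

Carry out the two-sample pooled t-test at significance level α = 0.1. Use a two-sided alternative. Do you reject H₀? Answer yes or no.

x̄₁=36.333, s₁=4.923, n₁=21
x̄₂=48.522, s₂=4.252, n₂=23
s_p² = [20·4.923² + 22·4.252²]/42 = 21.0097
SE = √(s_p²·(1/21+1/23)) = 1.3834
t = (36.333−48.522)/1.3834 = -8.8102
df = 42
p-value (two-sided) = 0.00000
At α=0.1: p < α → reject H₀

reject H₀: yes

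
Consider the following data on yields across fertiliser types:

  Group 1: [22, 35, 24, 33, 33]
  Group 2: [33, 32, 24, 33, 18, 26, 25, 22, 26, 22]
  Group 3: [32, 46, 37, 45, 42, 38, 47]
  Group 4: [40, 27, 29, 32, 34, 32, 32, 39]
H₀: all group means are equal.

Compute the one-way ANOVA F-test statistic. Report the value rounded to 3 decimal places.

test statistic = 11.857

Group means [29.40, 26.10, 41.00, 33.12], grand mean 32.000
SSB = Σnᵢ(x̄ᵢ−x̄)² = 959.025; SSW = ΣΣ(x−x̄ᵢ)² = 700.975
MSB = 959.025/3 = 319.6750; MSW = 700.975/26 = 26.9606
F = MSB/MSW = 11.8571
df = (3, 26)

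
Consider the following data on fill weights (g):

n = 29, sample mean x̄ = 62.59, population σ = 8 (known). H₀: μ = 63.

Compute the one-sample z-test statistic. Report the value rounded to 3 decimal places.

test statistic = -0.276

SE = σ/√n = 8/√29 = 1.4856
z = (x̄−μ₀)/SE = (62.59−63)/1.4856 = -0.2760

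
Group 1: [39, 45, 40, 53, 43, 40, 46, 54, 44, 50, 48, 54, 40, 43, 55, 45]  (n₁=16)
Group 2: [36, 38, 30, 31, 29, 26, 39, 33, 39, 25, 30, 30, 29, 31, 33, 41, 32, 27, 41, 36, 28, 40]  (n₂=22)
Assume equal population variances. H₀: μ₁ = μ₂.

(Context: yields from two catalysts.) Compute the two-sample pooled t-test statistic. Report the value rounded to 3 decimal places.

test statistic = 7.698

x̄₁=46.188, s₁=5.528, n₁=16
x̄₂=32.909, s₂=5.042, n₂=22
s_p² = [15·5.528² + 21·5.042²]/36 = 27.5627
SE = √(s_p²·(1/16+1/22)) = 1.7250
t = (46.188−32.909)/1.7250 = 7.6978
df = 36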